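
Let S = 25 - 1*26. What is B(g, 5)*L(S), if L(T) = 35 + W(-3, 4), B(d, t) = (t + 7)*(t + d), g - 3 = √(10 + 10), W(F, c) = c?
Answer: 3744 + 936*√5 ≈ 5837.0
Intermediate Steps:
g = 3 + 2*√5 (g = 3 + √(10 + 10) = 3 + √20 = 3 + 2*√5 ≈ 7.4721)
S = -1 (S = 25 - 26 = -1)
B(d, t) = (7 + t)*(d + t)
L(T) = 39 (L(T) = 35 + 4 = 39)
B(g, 5)*L(S) = (5² + 7*(3 + 2*√5) + 7*5 + (3 + 2*√5)*5)*39 = (25 + (21 + 14*√5) + 35 + (15 + 10*√5))*39 = (96 + 24*√5)*39 = 3744 + 936*√5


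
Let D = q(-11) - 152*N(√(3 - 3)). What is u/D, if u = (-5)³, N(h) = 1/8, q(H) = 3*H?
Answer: 125/52 ≈ 2.4038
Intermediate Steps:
N(h) = ⅛
u = -125
D = -52 (D = 3*(-11) - 152*⅛ = -33 - 19 = -52)
u/D = -125/(-52) = -125*(-1/52) = 125/52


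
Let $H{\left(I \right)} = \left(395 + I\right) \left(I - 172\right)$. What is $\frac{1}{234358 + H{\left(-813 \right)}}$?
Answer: $\frac{1}{646088} \approx 1.5478 \cdot 10^{-6}$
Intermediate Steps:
$H{\left(I \right)} = \left(-172 + I\right) \left(395 + I\right)$ ($H{\left(I \right)} = \left(395 + I\right) \left(-172 + I\right) = \left(-172 + I\right) \left(395 + I\right)$)
$\frac{1}{234358 + H{\left(-813 \right)}} = \frac{1}{234358 + \left(-67940 + \left(-813\right)^{2} + 223 \left(-813\right)\right)} = \frac{1}{234358 - -411730} = \frac{1}{234358 + 411730} = \frac{1}{646088}$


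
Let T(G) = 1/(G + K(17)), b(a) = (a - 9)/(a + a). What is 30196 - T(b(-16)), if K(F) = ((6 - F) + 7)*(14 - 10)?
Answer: 14705484/487 ≈ 30196.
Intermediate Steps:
K(F) = 52 - 4*F (K(F) = (13 - F)*4 = 52 - 4*F)
b(a) = (-9 + a)/(2*a) (b(a) = (-9 + a)/((2*a)) = (-9 + a)*(1/(2*a)) = (-9 + a)/(2*a))
T(G) = 1/(-16 + G) (T(G) = 1/(G + (52 - 4*17)) = 1/(G + (52 - 68)) = 1/(G - 16) = 1/(-16 + G))
30196 - T(b(-16)) = 30196 - 1/(-16 + (1/2)*(-9 - 16)/(-16)) = 30196 - 1/(-16 + (1/2)*(-1/16)*(-25)) = 30196 - 1/(-16 + 25/32) = 30196 - 1/(-487/32) = 30196 - 1*(-32/487) = 30196 + 32/487 = 14705484/487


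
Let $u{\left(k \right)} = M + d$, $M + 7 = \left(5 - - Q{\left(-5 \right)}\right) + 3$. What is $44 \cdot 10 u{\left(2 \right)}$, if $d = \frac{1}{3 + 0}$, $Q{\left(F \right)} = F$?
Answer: $- \frac{4840}{3} \approx -1613.3$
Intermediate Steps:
$d = \frac{1}{3} \approx 0.33333$
$M = -4$ ($M = -7 + \left(\left(5 - 5\right) + 3\right) = -7 + \left(0 + 3\right) = -7 + 3 = -4$)
$u{\left(k \right)} = - \frac{11}{3}$ ($u{\left(k \right)} = -4 + \frac{1}{3} = - \frac{11}{3}$)
$44 \cdot 10 u{\left(2 \right)} = 44 \cdot 10 \left(- \frac{11}{3}\right) = 440 \left(- \frac{11}{3}\right) = - \frac{4840}{3}$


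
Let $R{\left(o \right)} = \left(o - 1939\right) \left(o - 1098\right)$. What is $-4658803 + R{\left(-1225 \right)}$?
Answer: $2691169$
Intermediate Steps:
$R{\left(o \right)} = \left(-1939 + o\right) \left(-1098 + o\right)$
$-4658803 + R{\left(-1225 \right)} = -4658803 + \left(2129022 + \left(-1225\right)^{2} - -3720325\right) = -4658803 + \left(2129022 + 1500625 + 3720325\right) = -4658803 + 7349972 = 2691169$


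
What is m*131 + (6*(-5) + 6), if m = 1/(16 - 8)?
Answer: -61/8 ≈ -7.6250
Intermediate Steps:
m = ⅛ (m = 1/8 = ⅛ ≈ 0.12500)
m*131 + (6*(-5) + 6) = (⅛)*131 + (6*(-5) + 6) = 131/8 + (-30 + 6) = 131/8 - 24 = -61/8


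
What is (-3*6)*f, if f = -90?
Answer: 1620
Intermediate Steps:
(-3*6)*f = -3*6*(-90) = -18*(-90) = 1620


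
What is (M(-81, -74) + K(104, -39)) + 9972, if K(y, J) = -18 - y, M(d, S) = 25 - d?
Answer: 9956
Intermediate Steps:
(M(-81, -74) + K(104, -39)) + 9972 = ((25 - 1*(-81)) + (-18 - 1*104)) + 9972 = ((25 + 81) + (-18 - 104)) + 9972 = (106 - 122) + 9972 = -16 + 9972 = 9956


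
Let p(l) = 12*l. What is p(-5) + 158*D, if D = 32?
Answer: 4996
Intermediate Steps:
p(-5) + 158*D = 12*(-5) + 158*32 = -60 + 5056 = 4996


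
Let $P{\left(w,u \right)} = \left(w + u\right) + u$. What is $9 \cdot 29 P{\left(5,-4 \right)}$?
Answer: $-783$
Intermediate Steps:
$P{\left(w,u \right)} = w + 2 u$ ($P{\left(w,u \right)} = \left(u + w\right) + u = w + 2 u$)
$9 \cdot 29 P{\left(5,-4 \right)} = 9 \cdot 29 \left(5 + 2 \left(-4\right)\right) = 261 \left(5 - 8\right) = 261 \left(-3\right) = -783$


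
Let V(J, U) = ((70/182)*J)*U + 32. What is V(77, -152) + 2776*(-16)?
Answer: -635512/13 ≈ -48886.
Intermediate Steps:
V(J, U) = 32 + 5*J*U/13 (V(J, U) = ((70*(1/182))*J)*U + 32 = (5*J/13)*U + 32 = 5*J*U/13 + 32 = 32 + 5*J*U/13)
V(77, -152) + 2776*(-16) = (32 + (5/13)*77*(-152)) + 2776*(-16) = (32 - 58520/13) - 44416 = -58104/13 - 44416 = -635512/13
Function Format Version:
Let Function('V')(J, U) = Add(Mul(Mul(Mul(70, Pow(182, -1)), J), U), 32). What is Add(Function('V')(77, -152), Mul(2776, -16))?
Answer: Rational(-635512, 13) ≈ -48886.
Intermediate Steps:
Function('V')(J, U) = Add(32, Mul(Rational(5, 13), J, U)) (Function('V')(J, U) = Add(Mul(Mul(Mul(70, Rational(1, 182)), J), U), 32) = Add(Mul(Mul(Rational(5, 13), J), U), 32) = Add(Mul(Rational(5, 13), J, U), 32) = Add(32, Mul(Rational(5, 13), J, U)))
Add(Function('V')(77, -152), Mul(2776, -16)) = Add(Add(32, Mul(Rational(5, 13), 77, -152)), Mul(2776, -16)) = Add(Add(32, Rational(-58520, 13)), -44416) = Add(Rational(-58104, 13), -44416) = Rational(-635512, 13)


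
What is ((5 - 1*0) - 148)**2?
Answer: 20449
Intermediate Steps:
((5 - 1*0) - 148)**2 = ((5 + 0) - 148)**2 = (5 - 148)**2 = (-143)**2 = 20449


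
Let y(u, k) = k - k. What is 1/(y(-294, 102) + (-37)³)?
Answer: -1/50653 ≈ -1.9742e-5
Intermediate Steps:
y(u, k) = 0
1/(y(-294, 102) + (-37)³) = 1/(0 + (-37)³) = 1/(0 - 50653) = 1/(-50653) = -1/50653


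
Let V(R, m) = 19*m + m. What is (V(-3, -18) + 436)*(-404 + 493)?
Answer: 6764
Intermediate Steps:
V(R, m) = 20*m
(V(-3, -18) + 436)*(-404 + 493) = (20*(-18) + 436)*(-404 + 493) = (-360 + 436)*89 = 76*89 = 6764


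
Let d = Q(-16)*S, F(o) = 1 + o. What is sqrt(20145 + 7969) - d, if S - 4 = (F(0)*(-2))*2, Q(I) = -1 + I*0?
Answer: sqrt(28114) ≈ 167.67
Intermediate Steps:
Q(I) = -1 (Q(I) = -1 + 0 = -1)
S = 0 (S = 4 + ((1 + 0)*(-2))*2 = 4 + (1*(-2))*2 = 4 - 2*2 = 4 - 4 = 0)
d = 0 (d = -1*0 = 0)
sqrt(20145 + 7969) - d = sqrt(20145 + 7969) - 1*0 = sqrt(28114) + 0 = sqrt(28114)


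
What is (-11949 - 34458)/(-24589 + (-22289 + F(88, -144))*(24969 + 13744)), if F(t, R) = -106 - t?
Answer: 46407/870408968 ≈ 5.3316e-5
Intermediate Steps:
(-11949 - 34458)/(-24589 + (-22289 + F(88, -144))*(24969 + 13744)) = (-11949 - 34458)/(-24589 + (-22289 + (-106 - 1*88))*(24969 + 13744)) = -46407/(-24589 + (-22289 + (-106 - 88))*38713) = -46407/(-24589 + (-22289 - 194)*38713) = -46407/(-24589 - 22483*38713) = -46407/(-24589 - 870384379) = -46407/(-870408968) = -46407*(-1/870408968) = 46407/870408968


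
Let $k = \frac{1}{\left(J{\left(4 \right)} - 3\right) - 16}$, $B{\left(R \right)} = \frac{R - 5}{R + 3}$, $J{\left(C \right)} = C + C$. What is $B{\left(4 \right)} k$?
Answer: $\frac{1}{77} \approx 0.012987$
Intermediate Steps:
$J{\left(C \right)} = 2 C$
$B{\left(R \right)} = \frac{-5 + R}{3 + R}$
$k = - \frac{1}{11}$ ($k = \frac{1}{\left(2 \cdot 4 - 3\right) - 16} = \frac{1}{\left(8 - 3\right) - 16} = \frac{1}{5 - 16} = \frac{1}{-11} = - \frac{1}{11} \approx -0.090909$)
$B{\left(4 \right)} k = \frac{-5 + 4}{3 + 4} \left(- \frac{1}{11}\right) = \frac{1}{7} \left(-1\right) \left(- \frac{1}{11}\right) = \left(- \frac{1}{7}\right) \left(- \frac{1}{11}\right) = \frac{1}{77}$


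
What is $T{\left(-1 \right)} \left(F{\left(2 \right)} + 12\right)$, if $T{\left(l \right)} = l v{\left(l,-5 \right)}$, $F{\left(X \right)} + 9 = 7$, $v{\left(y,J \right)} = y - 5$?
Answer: $60$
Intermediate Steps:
$v{\left(y,J \right)} = -5 + y$ ($v{\left(y,J \right)} = y - 5 = -5 + y$)
$F{\left(X \right)} = -2$ ($F{\left(X \right)} = -9 + 7 = -2$)
$T{\left(l \right)} = l \left(-5 + l\right)$
$T{\left(-1 \right)} \left(F{\left(2 \right)} + 12\right) = - (-5 - 1) \left(-2 + 12\right) = \left(-1\right) \left(-6\right) 10 = 6 \cdot 10 = 60$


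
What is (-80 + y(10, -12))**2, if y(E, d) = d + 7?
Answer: 7225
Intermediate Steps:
y(E, d) = 7 + d
(-80 + y(10, -12))**2 = (-80 + (7 - 12))**2 = (-80 - 5)**2 = (-85)**2 = 7225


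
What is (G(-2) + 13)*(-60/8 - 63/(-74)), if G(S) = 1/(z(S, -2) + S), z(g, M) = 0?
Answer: -3075/37 ≈ -83.108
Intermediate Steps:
G(S) = 1/S (G(S) = 1/(0 + S) = 1/S)
(G(-2) + 13)*(-60/8 - 63/(-74)) = (1/(-2) + 13)*(-60/8 - 63/(-74)) = (-½ + 13)*(-60*⅛ - 63*(-1/74)) = 25*(-15/2 + 63/74)/2 = (25/2)*(-246/37) = -3075/37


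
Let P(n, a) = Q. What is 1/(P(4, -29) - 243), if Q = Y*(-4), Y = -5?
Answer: -1/223 ≈ -0.0044843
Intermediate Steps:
Q = 20 (Q = -5*(-4) = 20)
P(n, a) = 20
1/(P(4, -29) - 243) = 1/(20 - 243) = 1/(-223) = -1/223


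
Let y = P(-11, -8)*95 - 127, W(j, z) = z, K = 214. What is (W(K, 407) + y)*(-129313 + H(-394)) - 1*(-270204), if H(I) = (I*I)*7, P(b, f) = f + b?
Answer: -1459671771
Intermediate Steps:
P(b, f) = b + f
H(I) = 7*I**2 (H(I) = I**2*7 = 7*I**2)
y = -1932 (y = (-11 - 8)*95 - 127 = -19*95 - 127 = -1805 - 127 = -1932)
(W(K, 407) + y)*(-129313 + H(-394)) - 1*(-270204) = (407 - 1932)*(-129313 + 7*(-394)**2) - 1*(-270204) = -1525*(-129313 + 7*155236) + 270204 = -1525*(-129313 + 1086652) + 270204 = -1525*957339 + 270204 = -1459941975 + 270204 = -1459671771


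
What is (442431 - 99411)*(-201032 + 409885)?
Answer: 71640756060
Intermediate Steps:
(442431 - 99411)*(-201032 + 409885) = 343020*208853 = 71640756060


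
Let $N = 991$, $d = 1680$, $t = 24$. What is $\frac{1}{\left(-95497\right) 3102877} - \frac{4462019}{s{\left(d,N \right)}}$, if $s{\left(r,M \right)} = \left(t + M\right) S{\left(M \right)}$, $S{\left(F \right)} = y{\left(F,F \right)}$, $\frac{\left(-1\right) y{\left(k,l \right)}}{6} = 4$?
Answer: $\frac{45591901551686419}{248904973689960} \approx 183.17$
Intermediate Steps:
$y{\left(k,l \right)} = -24$ ($y{\left(k,l \right)} = \left(-6\right) 4 = -24$)
$S{\left(F \right)} = -24$
$s{\left(r,M \right)} = -576 - 24 M$ ($s{\left(r,M \right)} = \left(24 + M\right) \left(-24\right) = -576 - 24 M$)
$\frac{1}{\left(-95497\right) 3102877} - \frac{4462019}{s{\left(d,N \right)}} = \frac{1}{\left(-95497\right) 3102877} - \frac{4462019}{-576 - 23784} = \left(- \frac{1}{95497}\right) \frac{1}{3102877} - \frac{4462019}{-576 - 23784} = - \frac{1}{296315444869} - \frac{4462019}{-24360} = - \frac{1}{296315444869} - - \frac{4462019}{24360} = - \frac{1}{296315444869} + \frac{4462019}{24360} = \frac{45591901551686419}{248904973689960}$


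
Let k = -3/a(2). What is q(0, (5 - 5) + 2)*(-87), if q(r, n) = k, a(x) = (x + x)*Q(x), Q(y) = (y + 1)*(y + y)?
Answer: 87/16 ≈ 5.4375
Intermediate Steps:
Q(y) = 2*y*(1 + y) (Q(y) = (1 + y)*(2*y) = 2*y*(1 + y))
a(x) = 4*x²*(1 + x) (a(x) = (x + x)*(2*x*(1 + x)) = (2*x)*(2*x*(1 + x)) = 4*x²*(1 + x))
k = -1/16 (k = -3*1/(16*(1 + 2)) = -3/(4*4*3) = -3/48 = -3*1/48 = -1/16 ≈ -0.062500)
q(r, n) = -1/16
q(0, (5 - 5) + 2)*(-87) = -1/16*(-87) = 87/16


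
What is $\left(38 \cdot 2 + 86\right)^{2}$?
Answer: $26244$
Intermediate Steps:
$\left(38 \cdot 2 + 86\right)^{2} = \left(76 + 86\right)^{2} = 162^{2} = 26244$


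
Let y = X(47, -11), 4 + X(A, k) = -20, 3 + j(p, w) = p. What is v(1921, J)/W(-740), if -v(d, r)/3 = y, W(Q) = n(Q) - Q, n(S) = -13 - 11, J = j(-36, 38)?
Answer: 18/179 ≈ 0.10056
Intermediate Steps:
j(p, w) = -3 + p
X(A, k) = -24 (X(A, k) = -4 - 20 = -24)
J = -39 (J = -3 - 36 = -39)
y = -24
n(S) = -24
W(Q) = -24 - Q
v(d, r) = 72 (v(d, r) = -3*(-24) = 72)
v(1921, J)/W(-740) = 72/(-24 - 1*(-740)) = 72/(-24 + 740) = 72/716 = 72*(1/716) = 18/179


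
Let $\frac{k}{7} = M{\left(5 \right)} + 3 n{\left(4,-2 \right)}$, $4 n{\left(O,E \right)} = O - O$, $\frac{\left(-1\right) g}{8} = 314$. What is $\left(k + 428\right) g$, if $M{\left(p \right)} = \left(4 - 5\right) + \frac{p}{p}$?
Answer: $-1075136$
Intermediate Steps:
$g = -2512$ ($g = \left(-8\right) 314 = -2512$)
$M{\left(p \right)} = 0$ ($M{\left(p \right)} = -1 + 1 = 0$)
$n{\left(O,E \right)} = 0$ ($n{\left(O,E \right)} = \frac{O - O}{4} = \frac{1}{4} \cdot 0 = 0$)
$k = 0$ ($k = 7 \left(0 + 3 \cdot 0\right) = 7 \left(0 + 0\right) = 7 \cdot 0 = 0$)
$\left(k + 428\right) g = \left(0 + 428\right) \left(-2512\right) = 428 \left(-2512\right) = -1075136$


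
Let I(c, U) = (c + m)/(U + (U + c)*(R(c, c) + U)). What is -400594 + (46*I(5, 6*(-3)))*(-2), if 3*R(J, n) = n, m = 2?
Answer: -233548234/583 ≈ -4.0060e+5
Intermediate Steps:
R(J, n) = n/3
I(c, U) = (2 + c)/(U + (U + c)*(U + c/3)) (I(c, U) = (c + 2)/(U + (U + c)*(c/3 + U)) = (2 + c)/(U + (U + c)*(U + c/3)))
-400594 + (46*I(5, 6*(-3)))*(-2) = -400594 + (46*(3*(2 + 5)/(5² + 3*(6*(-3)) + 3*(6*(-3))² + 4*(6*(-3))*5)))*(-2) = -400594 + (46*(3*7/(25 + 3*(-18) + 3*(-18)² + 4*(-18)*5)))*(-2) = -400594 + (46*(3*7/(25 - 54 + 3*324 - 360)))*(-2) = -400594 + (46*(3*7/(25 - 54 + 972 - 360)))*(-2) = -400594 + (46*(3*7/583))*(-2) = -400594 + (46*(3*(1/583)*7))*(-2) = -400594 + (46*(21/583))*(-2) = -400594 + (966/583)*(-2) = -400594 - 1932/583 = -233548234/583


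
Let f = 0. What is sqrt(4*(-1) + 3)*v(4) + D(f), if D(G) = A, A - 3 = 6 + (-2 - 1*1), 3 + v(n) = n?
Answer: 6 + I ≈ 6.0 + 1.0*I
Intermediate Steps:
v(n) = -3 + n
A = 6 (A = 3 + (6 + (-2 - 1*1)) = 3 + (6 + (-2 - 1)) = 3 + (6 - 3) = 3 + 3 = 6)
D(G) = 6
sqrt(4*(-1) + 3)*v(4) + D(f) = sqrt(4*(-1) + 3)*(-3 + 4) + 6 = sqrt(-4 + 3)*1 + 6 = sqrt(-1)*1 + 6 = I*1 + 6 = I + 6 = 6 + I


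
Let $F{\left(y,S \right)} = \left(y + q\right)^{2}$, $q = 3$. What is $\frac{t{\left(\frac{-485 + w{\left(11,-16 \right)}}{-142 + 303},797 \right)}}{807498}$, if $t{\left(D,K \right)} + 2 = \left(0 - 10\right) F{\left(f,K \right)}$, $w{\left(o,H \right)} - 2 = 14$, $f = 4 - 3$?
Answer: $- \frac{9}{44861} \approx -0.00020062$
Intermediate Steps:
$f = 1$
$w{\left(o,H \right)} = 16$ ($w{\left(o,H \right)} = 2 + 14 = 16$)
$F{\left(y,S \right)} = \left(3 + y\right)^{2}$ ($F{\left(y,S \right)} = \left(y + 3\right)^{2} = \left(3 + y\right)^{2}$)
$t{\left(D,K \right)} = -162$ ($t{\left(D,K \right)} = -2 + \left(0 - 10\right) \left(3 + 1\right)^{2} = -2 - 10 \cdot 4^{2} = -2 - 160 = -162$)
$\frac{t{\left(\frac{-485 + w{\left(11,-16 \right)}}{-142 + 303},797 \right)}}{807498} = - \frac{162}{807498} = \left(-162\right) \frac{1}{807498} = - \frac{9}{44861}$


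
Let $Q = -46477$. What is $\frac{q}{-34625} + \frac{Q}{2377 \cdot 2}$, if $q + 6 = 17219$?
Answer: $- \frac{1691096727}{164607250} \approx -10.274$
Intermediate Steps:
$q = 17213$ ($q = -6 + 17219 = 17213$)
$\frac{q}{-34625} + \frac{Q}{2377 \cdot 2} = \frac{17213}{-34625} - \frac{46477}{2377 \cdot 2} = 17213 \left(- \frac{1}{34625}\right) - \frac{46477}{4754} = - \frac{17213}{34625} - \frac{46477}{4754} = - \frac{1691096727}{164607250}$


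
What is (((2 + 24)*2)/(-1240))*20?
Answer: -26/31 ≈ -0.83871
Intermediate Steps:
(((2 + 24)*2)/(-1240))*20 = ((26*2)*(-1/1240))*20 = (52*(-1/1240))*20 = -13/310*20 = -26/31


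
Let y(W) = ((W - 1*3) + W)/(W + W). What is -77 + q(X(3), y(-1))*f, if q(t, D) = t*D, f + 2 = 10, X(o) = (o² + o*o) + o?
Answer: 343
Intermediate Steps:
X(o) = o + 2*o² (X(o) = (o² + o²) + o = 2*o² + o = o + 2*o²)
f = 8 (f = -2 + 10 = 8)
y(W) = (-3 + 2*W)/(2*W) (y(W) = ((W - 3) + W)/((2*W)) = ((-3 + W) + W)*(1/(2*W)) = (-3 + 2*W)*(1/(2*W)) = (-3 + 2*W)/(2*W))
q(t, D) = D*t
-77 + q(X(3), y(-1))*f = -77 + (((-3/2 - 1)/(-1))*(3*(1 + 2*3)))*8 = -77 + ((-1*(-5/2))*(3*(1 + 6)))*8 = -77 + (5*(3*7)/2)*8 = -77 + ((5/2)*21)*8 = -77 + (105/2)*8 = -77 + 420 = 343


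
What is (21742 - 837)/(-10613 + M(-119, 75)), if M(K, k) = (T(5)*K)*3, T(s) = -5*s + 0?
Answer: -20905/1688 ≈ -12.384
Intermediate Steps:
T(s) = -5*s
M(K, k) = -75*K (M(K, k) = ((-5*5)*K)*3 = -25*K*3 = -75*K)
(21742 - 837)/(-10613 + M(-119, 75)) = (21742 - 837)/(-10613 - 75*(-119)) = 20905/(-10613 + 8925) = 20905/(-1688) = 20905*(-1/1688) = -20905/1688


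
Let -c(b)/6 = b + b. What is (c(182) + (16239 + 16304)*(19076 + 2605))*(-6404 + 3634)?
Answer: -1954408399230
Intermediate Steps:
c(b) = -12*b (c(b) = -6*(b + b) = -12*b)
(c(182) + (16239 + 16304)*(19076 + 2605))*(-6404 + 3634) = (-12*182 + (16239 + 16304)*(19076 + 2605))*(-6404 + 3634) = (-2184 + 32543*21681)*(-2770) = (-2184 + 705564783)*(-2770) = 705562599*(-2770) = -1954408399230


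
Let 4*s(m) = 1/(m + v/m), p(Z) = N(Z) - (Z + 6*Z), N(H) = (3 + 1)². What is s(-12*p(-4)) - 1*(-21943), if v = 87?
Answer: 2039755407/92957 ≈ 21943.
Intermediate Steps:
N(H) = 16 (N(H) = 4² = 16)
p(Z) = 16 - 7*Z (p(Z) = 16 - (Z + 6*Z) = 16 - 7*Z)
s(m) = 1/(4*(m + 87/m))
s(-12*p(-4)) - 1*(-21943) = (-12*(16 - 7*(-4)))/(4*(87 + (-12*(16 - 7*(-4)))²)) - 1*(-21943) = (-12*(16 + 28))/(4*(87 + (-12*(16 + 28))²)) + 21943 = (-12*44)/(4*(87 + (-12*44)²)) + 21943 = (¼)*(-528)/(87 + (-528)²) + 21943 = (¼)*(-528)/(87 + 278784) + 21943 = (¼)*(-528)/278871 + 21943 = (¼)*(-528)*(1/278871) + 21943 = -44/92957 + 21943 = 2039755407/92957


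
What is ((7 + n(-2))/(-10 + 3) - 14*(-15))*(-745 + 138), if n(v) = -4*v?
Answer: -883185/7 ≈ -1.2617e+5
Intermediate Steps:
((7 + n(-2))/(-10 + 3) - 14*(-15))*(-745 + 138) = ((7 - 4*(-2))/(-10 + 3) - 14*(-15))*(-745 + 138) = ((7 + 8)/(-7) + 210)*(-607) = (15*(-⅐) + 210)*(-607) = (-15/7 + 210)*(-607) = (1455/7)*(-607) = -883185/7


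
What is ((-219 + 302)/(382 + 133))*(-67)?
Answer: -5561/515 ≈ -10.798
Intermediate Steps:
((-219 + 302)/(382 + 133))*(-67) = (83/515)*(-67) = -5561/515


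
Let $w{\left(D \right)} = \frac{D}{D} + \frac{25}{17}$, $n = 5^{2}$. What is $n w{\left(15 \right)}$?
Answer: $\frac{1050}{17} \approx 61.765$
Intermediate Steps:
$n = 25$
$w{\left(D \right)} = \frac{42}{17}$ ($w{\left(D \right)} = 1 + 25 \cdot \frac{1}{17} = 1 + \frac{25}{17} = \frac{42}{17}$)
$n w{\left(15 \right)} = 25 \cdot \frac{42}{17} = \frac{1050}{17}$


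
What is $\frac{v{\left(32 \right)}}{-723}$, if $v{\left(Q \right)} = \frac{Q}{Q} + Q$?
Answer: $- \frac{11}{241} \approx -0.045643$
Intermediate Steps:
$v{\left(Q \right)} = 1 + Q$
$\frac{v{\left(32 \right)}}{-723} = \frac{1 + 32}{-723} = 33 \left(- \frac{1}{723}\right) = - \frac{11}{241}$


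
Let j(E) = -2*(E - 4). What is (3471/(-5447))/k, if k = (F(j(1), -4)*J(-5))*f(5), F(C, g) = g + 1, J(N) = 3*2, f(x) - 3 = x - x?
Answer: 89/7542 ≈ 0.011801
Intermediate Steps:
f(x) = 3 (f(x) = 3 + (x - x) = 3 + 0 = 3)
j(E) = 8 - 2*E (j(E) = -2*(-4 + E) = 8 - 2*E)
J(N) = 6
F(C, g) = 1 + g
k = -54 (k = ((1 - 4)*6)*3 = -3*6*3 = -18*3 = -54)
(3471/(-5447))/k = (3471/(-5447))/(-54) = (3471*(-1/5447))*(-1/54) = -267/419*(-1/54) = 89/7542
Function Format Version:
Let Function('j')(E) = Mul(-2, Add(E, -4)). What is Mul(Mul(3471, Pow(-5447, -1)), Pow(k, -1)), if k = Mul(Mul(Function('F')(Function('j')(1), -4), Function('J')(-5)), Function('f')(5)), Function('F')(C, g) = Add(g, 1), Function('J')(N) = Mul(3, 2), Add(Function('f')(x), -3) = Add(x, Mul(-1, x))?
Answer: Rational(89, 7542) ≈ 0.011801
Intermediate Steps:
Function('f')(x) = 3 (Function('f')(x) = Add(3, Add(x, Mul(-1, x))) = Add(3, 0) = 3)
Function('j')(E) = Add(8, Mul(-2, E)) (Function('j')(E) = Mul(-2, Add(-4, E)) = Add(8, Mul(-2, E)))
Function('J')(N) = 6
Function('F')(C, g) = Add(1, g)
k = -54 (k = Mul(Mul(Add(1, -4), 6), 3) = Mul(Mul(-3, 6), 3) = Mul(-18, 3) = -54)
Mul(Mul(3471, Pow(-5447, -1)), Pow(k, -1)) = Mul(Mul(3471, Pow(-5447, -1)), Pow(-54, -1)) = Mul(Mul(3471, Rational(-1, 5447)), Rational(-1, 54)) = Mul(Rational(-267, 419), Rational(-1, 54)) = Rational(89, 7542)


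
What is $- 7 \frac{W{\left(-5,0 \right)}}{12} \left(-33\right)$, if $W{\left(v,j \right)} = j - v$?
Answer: $\frac{385}{4} \approx 96.25$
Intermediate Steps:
$- 7 \frac{W{\left(-5,0 \right)}}{12} \left(-33\right) = - 7 \frac{0 - -5}{12} \left(-33\right) = - 7 \left(0 + 5\right) \frac{1}{12} \left(-33\right) = - 7 \cdot 5 \cdot \frac{1}{12} \left(-33\right) = \left(-7\right) \frac{5}{12} \left(-33\right) = \left(- \frac{35}{12}\right) \left(-33\right) = \frac{385}{4}$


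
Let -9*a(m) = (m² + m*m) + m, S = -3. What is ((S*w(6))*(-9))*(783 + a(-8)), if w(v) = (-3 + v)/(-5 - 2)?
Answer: -62343/7 ≈ -8906.1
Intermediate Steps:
w(v) = 3/7 - v/7 (w(v) = (-3 + v)/(-7) = (-3 + v)*(-⅐) = 3/7 - v/7)
a(m) = -2*m²/9 - m/9 (a(m) = -((m² + m*m) + m)/9 = -((m² + m²) + m)/9 = -(2*m² + m)/9 = -(m + 2*m²)/9 = -2*m²/9 - m/9)
((S*w(6))*(-9))*(783 + a(-8)) = (-3*(3/7 - ⅐*6)*(-9))*(783 - ⅑*(-8)*(1 + 2*(-8))) = (-3*(3/7 - 6/7)*(-9))*(783 - ⅑*(-8)*(1 - 16)) = (-3*(-3/7)*(-9))*(783 - ⅑*(-8)*(-15)) = ((9/7)*(-9))*(783 - 40/3) = -81/7*2309/3 = -62343/7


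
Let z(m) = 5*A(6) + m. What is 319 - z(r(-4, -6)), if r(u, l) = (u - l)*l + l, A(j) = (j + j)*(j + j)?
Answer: -383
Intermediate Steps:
A(j) = 4*j² (A(j) = (2*j)*(2*j) = 4*j²)
r(u, l) = l + l*(u - l) (r(u, l) = l*(u - l) + l = l + l*(u - l))
z(m) = 720 + m (z(m) = 5*(4*6²) + m = 5*(4*36) + m = 5*144 + m = 720 + m)
319 - z(r(-4, -6)) = 319 - (720 - 6*(1 - 4 - 1*(-6))) = 319 - (720 - 6*(1 - 4 + 6)) = 319 - (720 - 6*3) = 319 - (720 - 18) = 319 - 1*702 = 319 - 702 = -383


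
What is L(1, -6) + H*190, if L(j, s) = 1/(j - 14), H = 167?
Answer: 412489/13 ≈ 31730.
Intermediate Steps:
L(j, s) = 1/(-14 + j)
L(1, -6) + H*190 = 1/(-14 + 1) + 167*190 = 1/(-13) + 31730 = -1/13 + 31730 = 412489/13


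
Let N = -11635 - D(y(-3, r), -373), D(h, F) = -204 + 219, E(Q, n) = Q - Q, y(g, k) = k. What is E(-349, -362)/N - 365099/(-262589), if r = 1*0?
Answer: 365099/262589 ≈ 1.3904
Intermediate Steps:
r = 0
E(Q, n) = 0
D(h, F) = 15
N = -11650 (N = -11635 - 1*15 = -11635 - 15 = -11650)
E(-349, -362)/N - 365099/(-262589) = 0/(-11650) - 365099/(-262589) = 0*(-1/11650) - 365099*(-1/262589) = 0 + 365099/262589 = 365099/262589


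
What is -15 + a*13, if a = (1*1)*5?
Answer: 50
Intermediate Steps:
a = 5 (a = 1*5 = 5)
-15 + a*13 = -15 + 5*13 = -15 + 65 = 50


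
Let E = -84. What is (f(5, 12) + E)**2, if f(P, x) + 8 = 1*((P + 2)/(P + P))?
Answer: 833569/100 ≈ 8335.7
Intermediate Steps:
f(P, x) = -8 + (2 + P)/(2*P) (f(P, x) = -8 + 1*((P + 2)/(P + P)) = -8 + 1*((2 + P)/((2*P))) = -8 + 1*((2 + P)*(1/(2*P))) = -8 + 1*((2 + P)/(2*P)) = -8 + (2 + P)/(2*P))
(f(5, 12) + E)**2 = ((-15/2 + 1/5) - 84)**2 = (-73/10 - 84)**2 = (-913/10)**2 = 833569/100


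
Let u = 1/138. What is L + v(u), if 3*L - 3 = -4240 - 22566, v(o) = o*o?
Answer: -170145443/19044 ≈ -8934.3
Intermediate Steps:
u = 1/138 ≈ 0.0072464
v(o) = o**2
L = -26803/3 (L = 1 + (-4240 - 22566)/3 = 1 + (1/3)*(-26806) = 1 - 26806/3 = -26803/3 ≈ -8934.3)
L + v(u) = -26803/3 + (1/138)**2 = -26803/3 + 1/19044 = -170145443/19044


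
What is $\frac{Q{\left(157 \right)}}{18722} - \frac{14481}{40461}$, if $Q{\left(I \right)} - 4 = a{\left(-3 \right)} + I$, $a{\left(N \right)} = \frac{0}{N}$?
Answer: $- \frac{3834769}{10978418} \approx -0.3493$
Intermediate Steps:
$a{\left(N \right)} = 0$
$Q{\left(I \right)} = 4 + I$ ($Q{\left(I \right)} = 4 + \left(0 + I\right) = 4 + I$)
$\frac{Q{\left(157 \right)}}{18722} - \frac{14481}{40461} = \frac{4 + 157}{18722} - \frac{14481}{40461} = 161 \cdot \frac{1}{18722} - \frac{4827}{13487} = \frac{7}{814} - \frac{4827}{13487} = - \frac{3834769}{10978418}$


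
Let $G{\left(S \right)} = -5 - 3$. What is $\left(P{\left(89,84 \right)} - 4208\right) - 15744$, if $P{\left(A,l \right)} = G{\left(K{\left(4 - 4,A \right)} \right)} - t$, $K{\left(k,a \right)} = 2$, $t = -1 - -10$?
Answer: $-19969$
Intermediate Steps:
$t = 9$ ($t = -1 + 10 = 9$)
$G{\left(S \right)} = -8$ ($G{\left(S \right)} = -5 - 3 = -8$)
$P{\left(A,l \right)} = -17$ ($P{\left(A,l \right)} = -8 - 9 = -17$)
$\left(P{\left(89,84 \right)} - 4208\right) - 15744 = \left(-17 - 4208\right) - 15744 = -4225 - 15744 = -19969$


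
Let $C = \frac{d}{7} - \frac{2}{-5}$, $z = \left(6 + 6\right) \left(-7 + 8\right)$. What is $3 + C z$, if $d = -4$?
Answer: $\frac{33}{35} \approx 0.94286$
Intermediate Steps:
$z = 12$ ($z = 12 \cdot 1 = 12$)
$C = - \frac{6}{35}$ ($C = - \frac{4}{7} - \frac{2}{-5} = \left(-4\right) \frac{1}{7} - - \frac{2}{5} = - \frac{4}{7} + \frac{2}{5} = - \frac{6}{35} \approx -0.17143$)
$3 + C z = 3 - \frac{72}{35} = \frac{33}{35}$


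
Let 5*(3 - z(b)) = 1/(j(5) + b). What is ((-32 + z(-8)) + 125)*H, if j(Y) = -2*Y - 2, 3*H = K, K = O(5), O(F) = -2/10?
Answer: -9601/1500 ≈ -6.4007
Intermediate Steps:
O(F) = -1/5 (O(F) = -2*1/10 = -1/5)
K = -1/5 ≈ -0.20000
H = -1/15 (H = (1/3)*(-1/5) = -1/15 ≈ -0.066667)
j(Y) = -2 - 2*Y
z(b) = 3 - 1/(5*(-12 + b)) (z(b) = 3 - 1/(5*((-2 - 2*5) + b)) = 3 - 1/(5*((-2 - 10) + b)) = 3 - 1/(5*(-12 + b)))
((-32 + z(-8)) + 125)*H = ((-32 + (-181 + 15*(-8))/(5*(-12 - 8))) + 125)*(-1/15) = ((-32 + (1/5)*(-181 - 120)/(-20)) + 125)*(-1/15) = ((-32 + (1/5)*(-1/20)*(-301)) + 125)*(-1/15) = ((-32 + 301/100) + 125)*(-1/15) = (-2899/100 + 125)*(-1/15) = (9601/100)*(-1/15) = -9601/1500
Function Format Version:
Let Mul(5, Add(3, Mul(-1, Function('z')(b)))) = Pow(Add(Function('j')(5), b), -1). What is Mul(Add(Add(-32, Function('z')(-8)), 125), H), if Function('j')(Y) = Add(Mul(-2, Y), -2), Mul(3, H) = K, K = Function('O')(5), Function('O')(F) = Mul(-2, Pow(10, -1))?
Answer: Rational(-9601, 1500) ≈ -6.4007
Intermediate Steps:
Function('O')(F) = Rational(-1, 5) (Function('O')(F) = Mul(-2, Rational(1, 10)) = Rational(-1, 5))
K = Rational(-1, 5) ≈ -0.20000
H = Rational(-1, 15) (H = Mul(Rational(1, 3), Rational(-1, 5)) = Rational(-1, 15) ≈ -0.066667)
Function('j')(Y) = Add(-2, Mul(-2, Y))
Function('z')(b) = Add(3, Mul(Rational(-1, 5), Pow(Add(-12, b), -1))) (Function('z')(b) = Add(3, Mul(Rational(-1, 5), Pow(Add(Add(-2, Mul(-2, 5)), b), -1))) = Add(3, Mul(Rational(-1, 5), Pow(Add(Add(-2, -10), b), -1))) = Add(3, Mul(Rational(-1, 5), Pow(Add(-12, b), -1))))
Mul(Add(Add(-32, Function('z')(-8)), 125), H) = Mul(Add(Add(-32, Mul(Rational(1, 5), Pow(Add(-12, -8), -1), Add(-181, Mul(15, -8)))), 125), Rational(-1, 15)) = Mul(Add(Add(-32, Mul(Rational(1, 5), Pow(-20, -1), Add(-181, -120))), 125), Rational(-1, 15)) = Mul(Add(Add(-32, Mul(Rational(1, 5), Rational(-1, 20), -301)), 125), Rational(-1, 15)) = Mul(Add(Add(-32, Rational(301, 100)), 125), Rational(-1, 15)) = Mul(Add(Rational(-2899, 100), 125), Rational(-1, 15)) = Mul(Rational(9601, 100), Rational(-1, 15)) = Rational(-9601, 1500)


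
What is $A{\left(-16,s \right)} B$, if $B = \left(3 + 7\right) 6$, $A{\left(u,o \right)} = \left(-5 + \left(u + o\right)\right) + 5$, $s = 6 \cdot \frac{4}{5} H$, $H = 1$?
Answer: $-672$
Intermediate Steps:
$s = \frac{24}{5}$ ($s = 6 \cdot \frac{4}{5} \cdot 1 = \frac{24}{5} \cdot 1 = \frac{24}{5} \approx 4.8$)
$A{\left(u,o \right)} = o + u$ ($A{\left(u,o \right)} = \left(-5 + \left(o + u\right)\right) + 5 = \left(-5 + o + u\right) + 5 = o + u$)
$B = 60$ ($B = 10 \cdot 6 = 60$)
$A{\left(-16,s \right)} B = \left(\frac{24}{5} - 16\right) 60 = \left(- \frac{56}{5}\right) 60 = -672$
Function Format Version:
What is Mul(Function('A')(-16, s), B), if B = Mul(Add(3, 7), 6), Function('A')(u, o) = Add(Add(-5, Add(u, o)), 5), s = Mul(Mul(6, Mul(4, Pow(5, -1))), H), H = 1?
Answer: -672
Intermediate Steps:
s = Rational(24, 5) (s = Mul(Mul(6, Mul(4, Pow(5, -1))), 1) = Mul(Mul(6, Mul(4, Rational(1, 5))), 1) = Mul(Mul(6, Rational(4, 5)), 1) = Mul(Rational(24, 5), 1) = Rational(24, 5) ≈ 4.8000)
Function('A')(u, o) = Add(o, u) (Function('A')(u, o) = Add(Add(-5, Add(o, u)), 5) = Add(Add(-5, o, u), 5) = Add(o, u))
B = 60 (B = Mul(10, 6) = 60)
Mul(Function('A')(-16, s), B) = Mul(Add(Rational(24, 5), -16), 60) = Mul(Rational(-56, 5), 60) = -672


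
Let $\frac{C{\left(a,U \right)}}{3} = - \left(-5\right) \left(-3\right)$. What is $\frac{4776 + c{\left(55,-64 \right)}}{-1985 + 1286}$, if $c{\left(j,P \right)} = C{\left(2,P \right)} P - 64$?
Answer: $- \frac{7592}{699} \approx -10.861$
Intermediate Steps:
$C{\left(a,U \right)} = -45$ ($C{\left(a,U \right)} = 3 \left(- \left(-5\right) \left(-3\right)\right) = 3 \left(\left(-1\right) 15\right) = 3 \left(-15\right) = -45$)
$c{\left(j,P \right)} = -64 - 45 P$ ($c{\left(j,P \right)} = - 45 P - 64 = -64 - 45 P$)
$\frac{4776 + c{\left(55,-64 \right)}}{-1985 + 1286} = \frac{4776 - -2816}{-1985 + 1286} = \frac{4776 + \left(-64 + 2880\right)}{-699} = \left(4776 + 2816\right) \left(- \frac{1}{699}\right) = 7592 \left(- \frac{1}{699}\right) = - \frac{7592}{699}$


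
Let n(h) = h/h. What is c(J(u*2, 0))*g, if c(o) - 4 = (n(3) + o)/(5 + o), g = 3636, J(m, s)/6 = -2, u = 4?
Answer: 141804/7 ≈ 20258.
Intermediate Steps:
J(m, s) = -12 (J(m, s) = 6*(-2) = -12)
n(h) = 1
c(o) = 4 + (1 + o)/(5 + o)
c(J(u*2, 0))*g = ((21 + 5*(-12))/(5 - 12))*3636 = ((21 - 60)/(-7))*3636 = -1/7*(-39)*3636 = (39/7)*3636 = 141804/7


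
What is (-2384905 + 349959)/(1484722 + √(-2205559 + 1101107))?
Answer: -755332273753/551100130434 + 1017473*I*√276113/551100130434 ≈ -1.3706 + 0.00097014*I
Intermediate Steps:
(-2384905 + 349959)/(1484722 + √(-2205559 + 1101107)) = -2034946/(1484722 + √(-1104452)) = -2034946/(1484722 + 2*I*√276113)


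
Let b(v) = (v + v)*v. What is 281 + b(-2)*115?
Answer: 1201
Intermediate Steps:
b(v) = 2*v² (b(v) = (2*v)*v = 2*v²)
281 + b(-2)*115 = 281 + (2*(-2)²)*115 = 281 + (2*4)*115 = 281 + 8*115 = 281 + 920 = 1201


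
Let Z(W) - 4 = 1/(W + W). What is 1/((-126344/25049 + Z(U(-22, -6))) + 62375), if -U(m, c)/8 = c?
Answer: 2404704/149990926841 ≈ 1.6032e-5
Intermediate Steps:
U(m, c) = -8*c
Z(W) = 4 + 1/(2*W) (Z(W) = 4 + 1/(W + W) = 4 + 1/(2*W))
1/((-126344/25049 + Z(U(-22, -6))) + 62375) = 1/((-126344/25049 + (4 + 1/(2*((-8*(-6)))))) + 62375) = 1/((-126344*1/25049 + (4 + (½)/48)) + 62375) = 1/((-126344/25049 + (4 + (½)*(1/48))) + 62375) = 1/((-126344/25049 + (4 + 1/96)) + 62375) = 1/((-126344/25049 + 385/96) + 62375) = 1/(-2485159/2404704 + 62375) = 1/(149990926841/2404704) = 2404704/149990926841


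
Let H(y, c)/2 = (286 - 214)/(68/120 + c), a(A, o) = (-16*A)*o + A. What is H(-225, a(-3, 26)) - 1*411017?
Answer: -15358467919/37367 ≈ -4.1102e+5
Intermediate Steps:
a(A, o) = A - 16*A*o (a(A, o) = -16*A*o + A = A - 16*A*o)
H(y, c) = 144/(17/30 + c) (H(y, c) = 2*((286 - 214)/(68/120 + c)) = 2*(72/(68*(1/120) + c)) = 2*(72/(17/30 + c)) = 144/(17/30 + c))
H(-225, a(-3, 26)) - 1*411017 = 4320/(17 + 30*(-3*(1 - 16*26))) - 1*411017 = 4320/(17 + 30*(-3*(1 - 416))) - 411017 = 4320/(17 + 30*(-3*(-415))) - 411017 = 4320/(17 + 30*1245) - 411017 = 4320/(17 + 37350) - 411017 = 4320/37367 - 411017 = -15358467919/37367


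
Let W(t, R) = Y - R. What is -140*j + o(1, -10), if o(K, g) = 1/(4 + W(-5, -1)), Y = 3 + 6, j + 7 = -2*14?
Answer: 68601/14 ≈ 4900.1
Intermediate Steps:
j = -35 (j = -7 - 2*14 = -7 - 28 = -35)
Y = 9
W(t, R) = 9 - R
o(K, g) = 1/14 (o(K, g) = 1/(4 + (9 - 1*(-1))) = 1/(4 + (9 + 1)) = 1/(4 + 10) = 1/14)
-140*j + o(1, -10) = -140*(-35) + 1/14 = 4900 + 1/14 = 68601/14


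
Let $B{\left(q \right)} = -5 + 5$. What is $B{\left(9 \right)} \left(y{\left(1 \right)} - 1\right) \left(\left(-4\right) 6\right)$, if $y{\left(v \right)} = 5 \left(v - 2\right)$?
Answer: $0$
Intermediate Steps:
$B{\left(q \right)} = 0$
$y{\left(v \right)} = -10 + 5 v$ ($y{\left(v \right)} = 5 \left(-2 + v\right) = -10 + 5 v$)
$B{\left(9 \right)} \left(y{\left(1 \right)} - 1\right) \left(\left(-4\right) 6\right) = 0 \left(\left(-10 + 5 \cdot 1\right) - 1\right) \left(\left(-4\right) 6\right) = 0 \left(\left(-10 + 5\right) - 1\right) \left(-24\right) = 0 \left(-5 - 1\right) \left(-24\right) = 0 \left(\left(-6\right) \left(-24\right)\right) = 0 \cdot 144 = 0$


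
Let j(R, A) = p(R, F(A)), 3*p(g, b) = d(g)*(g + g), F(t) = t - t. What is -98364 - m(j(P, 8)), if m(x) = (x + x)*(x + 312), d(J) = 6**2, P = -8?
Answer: -52284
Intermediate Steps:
F(t) = 0
d(J) = 36
p(g, b) = 24*g (p(g, b) = (36*(g + g))/3 = (36*(2*g))/3 = (72*g)/3 = 24*g)
j(R, A) = 24*R
m(x) = 2*x*(312 + x) (m(x) = (2*x)*(312 + x) = 2*x*(312 + x))
-98364 - m(j(P, 8)) = -98364 - 2*24*(-8)*(312 + 24*(-8)) = -98364 - 2*(-192)*(312 - 192) = -98364 - 2*(-192)*120 = -98364 - 1*(-46080) = -98364 + 46080 = -52284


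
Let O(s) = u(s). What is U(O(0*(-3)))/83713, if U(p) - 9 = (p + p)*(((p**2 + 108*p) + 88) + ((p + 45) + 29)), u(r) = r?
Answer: 9/83713 ≈ 0.00010751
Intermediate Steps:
O(s) = s
U(p) = 9 + 2*p*(162 + p**2 + 109*p) (U(p) = 9 + (p + p)*(((p**2 + 108*p) + 88) + ((p + 45) + 29)) = 9 + (2*p)*((88 + p**2 + 108*p) + ((45 + p) + 29)) = 9 + (2*p)*((88 + p**2 + 108*p) + (74 + p)) = 9 + (2*p)*(162 + p**2 + 109*p) = 9 + 2*p*(162 + p**2 + 109*p))
U(O(0*(-3)))/83713 = (9 + 2*(0*(-3))**3 + 218*(0*(-3))**2 + 324*(0*(-3)))/83713 = (9 + 2*0**3 + 218*0**2 + 324*0)*(1/83713) = (9 + 2*0 + 218*0 + 0)*(1/83713) = (9 + 0 + 0 + 0)*(1/83713) = 9*(1/83713) = 9/83713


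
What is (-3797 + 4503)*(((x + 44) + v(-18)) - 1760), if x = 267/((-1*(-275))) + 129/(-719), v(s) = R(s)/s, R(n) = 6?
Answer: -718437270886/593175 ≈ -1.2112e+6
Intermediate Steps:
v(s) = 6/s
x = 156498/197725 (x = 267/275 + 129*(-1/719) = 267*(1/275) - 129/719 = 267/275 - 129/719 = 156498/197725 ≈ 0.79149)
(-3797 + 4503)*(((x + 44) + v(-18)) - 1760) = (-3797 + 4503)*(((156498/197725 + 44) + 6/(-18)) - 1760) = 706*((8856398/197725 + 6*(-1/18)) - 1760) = 706*((8856398/197725 - ⅓) - 1760) = 706*(26371469/593175 - 1760) = 706*(-1017616531/593175) = -718437270886/593175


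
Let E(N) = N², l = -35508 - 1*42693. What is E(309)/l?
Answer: -10609/8689 ≈ -1.2210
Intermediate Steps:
l = -78201 (l = -35508 - 42693 = -78201)
E(309)/l = 309²/(-78201) = 95481*(-1/78201) = -10609/8689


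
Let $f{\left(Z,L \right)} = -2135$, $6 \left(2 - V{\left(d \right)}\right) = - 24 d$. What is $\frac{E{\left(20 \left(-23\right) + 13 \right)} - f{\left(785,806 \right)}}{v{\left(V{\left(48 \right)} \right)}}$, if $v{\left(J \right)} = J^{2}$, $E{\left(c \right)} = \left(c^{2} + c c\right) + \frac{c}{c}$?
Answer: $\frac{200877}{18818} \approx 10.675$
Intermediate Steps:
$V{\left(d \right)} = 2 + 4 d$ ($V{\left(d \right)} = 2 - \frac{\left(-24\right) d}{6} = 2 + 4 d$)
$E{\left(c \right)} = 1 + 2 c^{2}$ ($E{\left(c \right)} = \left(c^{2} + c^{2}\right) + 1 = 2 c^{2} + 1 = 1 + 2 c^{2}$)
$\frac{E{\left(20 \left(-23\right) + 13 \right)} - f{\left(785,806 \right)}}{v{\left(V{\left(48 \right)} \right)}} = \frac{\left(1 + 2 \left(20 \left(-23\right) + 13\right)^{2}\right) - -2135}{\left(2 + 4 \cdot 48\right)^{2}} = \frac{\left(1 + 2 \left(-460 + 13\right)^{2}\right) + 2135}{\left(2 + 192\right)^{2}} = \frac{\left(1 + 2 \left(-447\right)^{2}\right) + 2135}{194^{2}} = \frac{\left(1 + 2 \cdot 199809\right) + 2135}{37636} = \left(\left(1 + 399618\right) + 2135\right) \frac{1}{37636} = \left(399619 + 2135\right) \frac{1}{37636} = 401754 \cdot \frac{1}{37636} = \frac{200877}{18818}$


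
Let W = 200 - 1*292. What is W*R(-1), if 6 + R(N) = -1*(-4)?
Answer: 184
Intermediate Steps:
R(N) = -2 (R(N) = -6 - 1*(-4) = -6 + 4 = -2)
W = -92 (W = 200 - 292 = -92)
W*R(-1) = -92*(-2) = 184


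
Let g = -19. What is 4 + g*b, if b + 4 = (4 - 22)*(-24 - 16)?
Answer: -13600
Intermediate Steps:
b = 716 (b = -4 + (4 - 22)*(-24 - 16) = -4 - 18*(-40) = -4 + 720 = 716)
4 + g*b = 4 - 19*716 = 4 - 13604 = -13600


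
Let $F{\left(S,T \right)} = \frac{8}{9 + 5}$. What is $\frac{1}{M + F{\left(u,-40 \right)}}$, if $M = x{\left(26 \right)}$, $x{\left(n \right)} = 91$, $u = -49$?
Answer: $\frac{7}{641} \approx 0.01092$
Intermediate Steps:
$F{\left(S,T \right)} = \frac{4}{7}$ ($F{\left(S,T \right)} = \frac{8}{14} = 8 \cdot \frac{1}{14} = \frac{4}{7}$)
$M = 91$
$\frac{1}{M + F{\left(u,-40 \right)}} = \frac{1}{91 + \frac{4}{7}} = \frac{1}{\frac{641}{7}} = \frac{7}{641}$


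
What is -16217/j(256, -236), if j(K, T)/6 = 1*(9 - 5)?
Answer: -16217/24 ≈ -675.71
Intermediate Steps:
j(K, T) = 24 (j(K, T) = 6*(1*(9 - 5)) = 6*(1*4) = 6*4 = 24)
-16217/j(256, -236) = -16217/24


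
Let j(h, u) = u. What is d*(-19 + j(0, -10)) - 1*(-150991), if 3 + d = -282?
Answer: 159256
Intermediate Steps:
d = -285 (d = -3 - 282 = -285)
d*(-19 + j(0, -10)) - 1*(-150991) = -285*(-19 - 10) - 1*(-150991) = -285*(-29) + 150991 = 8265 + 150991 = 159256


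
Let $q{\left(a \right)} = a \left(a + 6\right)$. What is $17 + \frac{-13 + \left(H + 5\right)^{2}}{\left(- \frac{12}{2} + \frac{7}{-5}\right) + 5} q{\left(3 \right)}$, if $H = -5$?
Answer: $\frac{653}{4} \approx 163.25$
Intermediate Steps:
$q{\left(a \right)} = a \left(6 + a\right)$
$17 + \frac{-13 + \left(H + 5\right)^{2}}{\left(- \frac{12}{2} + \frac{7}{-5}\right) + 5} q{\left(3 \right)} = 17 + \frac{-13 + \left(-5 + 5\right)^{2}}{\left(- \frac{12}{2} + \frac{7}{-5}\right) + 5} \cdot 3 \left(6 + 3\right) = 17 + \frac{-13 + 0^{2}}{\left(\left(-12\right) \frac{1}{2} + 7 \left(- \frac{1}{5}\right)\right) + 5} \cdot 3 \cdot 9 = 17 + \frac{-13 + 0}{\left(-6 - \frac{7}{5}\right) + 5} \cdot 27 = 17 + - \frac{13}{- \frac{37}{5} + 5} \cdot 27 = 17 + - \frac{13}{- \frac{12}{5}} \cdot 27 = 17 + \left(-13\right) \left(- \frac{5}{12}\right) 27 = 17 + \frac{65}{12} \cdot 27 = 17 + \frac{585}{4} = \frac{653}{4}$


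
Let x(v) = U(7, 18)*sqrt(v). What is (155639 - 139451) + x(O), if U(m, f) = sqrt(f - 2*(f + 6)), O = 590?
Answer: 16188 + 10*I*sqrt(177) ≈ 16188.0 + 133.04*I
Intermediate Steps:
U(m, f) = sqrt(-12 - f) (U(m, f) = sqrt(f - 2*(6 + f)) = sqrt(f + (-12 - 2*f)) = sqrt(-12 - f))
x(v) = I*sqrt(30)*sqrt(v) (x(v) = sqrt(-12 - 1*18)*sqrt(v) = sqrt(-12 - 18)*sqrt(v) = sqrt(-30)*sqrt(v) = (I*sqrt(30))*sqrt(v) = I*sqrt(30)*sqrt(v))
(155639 - 139451) + x(O) = (155639 - 139451) + I*sqrt(30)*sqrt(590) = 16188 + 10*I*sqrt(177)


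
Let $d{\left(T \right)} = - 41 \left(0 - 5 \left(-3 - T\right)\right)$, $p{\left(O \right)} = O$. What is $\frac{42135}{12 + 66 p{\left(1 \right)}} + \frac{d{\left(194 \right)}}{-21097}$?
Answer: $\frac{297357375}{548522} \approx 542.11$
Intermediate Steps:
$d{\left(T \right)} = -615 - 205 T$ ($d{\left(T \right)} = - 41 \left(0 + \left(15 + 5 T\right)\right) = - 41 \left(15 + 5 T\right) = -615 - 205 T$)
$\frac{42135}{12 + 66 p{\left(1 \right)}} + \frac{d{\left(194 \right)}}{-21097} = \frac{42135}{12 + 66 \cdot 1} + \frac{-615 - 39770}{-21097} = \frac{42135}{12 + 66} + \left(-615 - 39770\right) \left(- \frac{1}{21097}\right) = \frac{42135}{78} - - \frac{40385}{21097} = 42135 \cdot \frac{1}{78} + \frac{40385}{21097} = \frac{14045}{26} + \frac{40385}{21097} = \frac{297357375}{548522}$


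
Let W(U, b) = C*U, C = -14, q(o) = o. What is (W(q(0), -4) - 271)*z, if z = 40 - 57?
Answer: 4607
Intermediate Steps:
z = -17
W(U, b) = -14*U
(W(q(0), -4) - 271)*z = (-14*0 - 271)*(-17) = (0 - 271)*(-17) = -271*(-17) = 4607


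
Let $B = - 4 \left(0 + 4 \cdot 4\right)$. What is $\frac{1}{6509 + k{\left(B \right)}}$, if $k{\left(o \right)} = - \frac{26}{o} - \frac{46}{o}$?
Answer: $\frac{8}{52081} \approx 0.00015361$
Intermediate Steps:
$B = -64$ ($B = - 4 \left(0 + 16\right) = \left(-4\right) 16 = -64$)
$k{\left(o \right)} = - \frac{72}{o}$
$\frac{1}{6509 + k{\left(B \right)}} = \frac{1}{6509 - \frac{72}{-64}} = \frac{1}{6509 - - \frac{9}{8}} = \frac{1}{6509 + \frac{9}{8}} = \frac{1}{\frac{52081}{8}} = \frac{8}{52081}$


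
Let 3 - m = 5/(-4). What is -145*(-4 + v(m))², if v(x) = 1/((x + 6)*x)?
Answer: -1114177680/485809 ≈ -2293.4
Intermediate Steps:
m = 17/4 (m = 3 - 5/(-4) = 3 - 5*(-1)/4 = 3 - 1*(-5/4) = 3 + 5/4 = 17/4 ≈ 4.2500)
v(x) = 1/(x*(6 + x)) (v(x) = 1/((6 + x)*x) = 1/(x*(6 + x)))
-145*(-4 + v(m))² = -145*(-4 + 1/((17/4)*(6 + 17/4)))² = -145*(-4 + 4/(17*(41/4)))² = -145*(-4 + (4/17)*(4/41))² = -145*(-4 + 16/697)² = -145*(-2772/697)² = -145*7683984/485809 = -1114177680/485809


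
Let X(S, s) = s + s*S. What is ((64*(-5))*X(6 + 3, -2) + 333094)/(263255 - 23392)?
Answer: 339494/239863 ≈ 1.4154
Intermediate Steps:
X(S, s) = s + S*s
((64*(-5))*X(6 + 3, -2) + 333094)/(263255 - 23392) = ((64*(-5))*(-2*(1 + (6 + 3))) + 333094)/(263255 - 23392) = (-(-640)*(1 + 9) + 333094)/239863 = (-(-640)*10 + 333094)*(1/239863) = (-320*(-20) + 333094)*(1/239863) = (6400 + 333094)*(1/239863) = 339494*(1/239863) = 339494/239863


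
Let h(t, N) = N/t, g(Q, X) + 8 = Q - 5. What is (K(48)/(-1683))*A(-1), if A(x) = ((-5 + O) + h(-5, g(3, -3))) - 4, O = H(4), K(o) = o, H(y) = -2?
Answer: 48/187 ≈ 0.25668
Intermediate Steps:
O = -2
g(Q, X) = -13 + Q (g(Q, X) = -8 + (Q - 5) = -8 + (-5 + Q) = -13 + Q)
A(x) = -9 (A(x) = ((-5 - 2) + (-13 + 3)/(-5)) - 4 = (-7 - 10*(-⅕)) - 4 = (-7 + 2) - 4 = -5 - 4 = -9)
(K(48)/(-1683))*A(-1) = (48/(-1683))*(-9) = (48*(-1/1683))*(-9) = -16/561*(-9) = 48/187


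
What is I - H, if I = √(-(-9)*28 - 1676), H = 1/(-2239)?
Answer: 1/2239 + 4*I*√89 ≈ 0.00044663 + 37.736*I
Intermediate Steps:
H = -1/2239 ≈ -0.00044663
I = 4*I*√89 (I = √(-1*(-252) - 1676) = √(252 - 1676) = √(-1424) = 4*I*√89 ≈ 37.736*I)
I - H = 4*I*√89 - 1*(-1/2239) = 4*I*√89 + 1/2239 = 1/2239 + 4*I*√89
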